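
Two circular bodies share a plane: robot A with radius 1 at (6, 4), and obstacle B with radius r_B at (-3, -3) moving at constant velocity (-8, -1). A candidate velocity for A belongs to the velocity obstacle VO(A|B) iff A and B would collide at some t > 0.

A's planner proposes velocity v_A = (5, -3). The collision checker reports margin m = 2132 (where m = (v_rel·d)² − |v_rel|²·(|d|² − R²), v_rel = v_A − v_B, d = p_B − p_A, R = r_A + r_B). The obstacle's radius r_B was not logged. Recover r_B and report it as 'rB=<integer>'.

m = 2132
d = (-9, -7);  v_rel = (13, -2),  |v_rel|² = 173
v_rel×d = (13)·(-7) − (-2)·(-9) = -109
since m = R²·173 − (-109)²:  R² = (11881 + 2132) / 173 = 81
R = √81 = 9  ⇒  r_B = 9 − 1 = 8

rB=8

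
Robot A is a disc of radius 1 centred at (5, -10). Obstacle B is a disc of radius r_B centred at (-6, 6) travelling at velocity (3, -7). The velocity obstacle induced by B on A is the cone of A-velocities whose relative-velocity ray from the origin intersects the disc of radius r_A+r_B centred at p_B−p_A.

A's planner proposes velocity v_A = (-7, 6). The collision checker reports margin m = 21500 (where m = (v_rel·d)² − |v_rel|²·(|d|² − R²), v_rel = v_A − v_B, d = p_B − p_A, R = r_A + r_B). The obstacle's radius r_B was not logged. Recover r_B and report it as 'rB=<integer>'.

m = 21500
d = (-11, 16);  v_rel = (-10, 13),  |v_rel|² = 269
v_rel×d = (-10)·(16) − (13)·(-11) = -17
since m = R²·269 − (-17)²:  R² = (289 + 21500) / 269 = 81
R = √81 = 9  ⇒  r_B = 9 − 1 = 8

rB=8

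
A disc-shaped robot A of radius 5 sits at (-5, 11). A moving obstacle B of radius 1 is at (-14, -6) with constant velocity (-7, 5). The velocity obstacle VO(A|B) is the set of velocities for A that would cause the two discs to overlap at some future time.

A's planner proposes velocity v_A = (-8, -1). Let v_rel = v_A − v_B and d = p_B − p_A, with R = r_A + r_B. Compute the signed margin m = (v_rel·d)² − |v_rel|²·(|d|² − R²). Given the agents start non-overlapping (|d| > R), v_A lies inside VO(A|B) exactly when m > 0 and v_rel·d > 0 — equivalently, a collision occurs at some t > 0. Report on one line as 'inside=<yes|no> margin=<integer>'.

d = (-9, -17),  |d|² = 370;  R = 5+1 = 6,  c = 370−6² = 334
v_rel = (-1, -6),  |v_rel|² = 37;  v_rel·d = (-1)·(-9) + (-6)·(-17) = 111
37·t² − 222·t + 334 = 0  ⇒  m = 111² − 37·334 = -37
m = -37 < 0,  v_rel·d = 111 > 0  ⇒  outside

inside=no margin=-37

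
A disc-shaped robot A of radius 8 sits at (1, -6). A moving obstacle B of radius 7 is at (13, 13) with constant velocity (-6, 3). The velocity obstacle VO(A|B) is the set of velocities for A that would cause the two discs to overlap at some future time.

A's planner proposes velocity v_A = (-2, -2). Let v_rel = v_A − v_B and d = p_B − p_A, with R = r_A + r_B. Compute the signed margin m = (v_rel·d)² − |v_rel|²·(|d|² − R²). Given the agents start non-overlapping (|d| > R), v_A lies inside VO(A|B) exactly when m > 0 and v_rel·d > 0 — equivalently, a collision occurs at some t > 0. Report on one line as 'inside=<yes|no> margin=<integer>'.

d = (12, 19),  |d|² = 505;  R = 8+7 = 15,  c = 505−15² = 280
v_rel = (4, -5),  |v_rel|² = 41;  v_rel·d = (4)·(12) + (-5)·(19) = -47
41·t² + 94·t + 280 = 0  ⇒  m = (-47)² − 41·280 = -9271
m = -9271 < 0,  v_rel·d = -47 < 0  ⇒  outside

inside=no margin=-9271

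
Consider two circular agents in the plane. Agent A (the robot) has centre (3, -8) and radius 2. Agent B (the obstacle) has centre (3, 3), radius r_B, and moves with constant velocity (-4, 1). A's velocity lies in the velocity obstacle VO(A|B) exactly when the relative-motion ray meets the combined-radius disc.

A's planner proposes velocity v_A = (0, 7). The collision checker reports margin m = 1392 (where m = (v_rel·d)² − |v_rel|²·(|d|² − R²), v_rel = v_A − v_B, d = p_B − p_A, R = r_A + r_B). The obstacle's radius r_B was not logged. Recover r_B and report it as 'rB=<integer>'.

m = 1392
d = (0, 11);  v_rel = (4, 6),  |v_rel|² = 52
v_rel×d = (4)·(11) − (6)·(0) = 44
since m = R²·52 − 44²:  R² = (1936 + 1392) / 52 = 64
R = √64 = 8  ⇒  r_B = 8 − 2 = 6

rB=6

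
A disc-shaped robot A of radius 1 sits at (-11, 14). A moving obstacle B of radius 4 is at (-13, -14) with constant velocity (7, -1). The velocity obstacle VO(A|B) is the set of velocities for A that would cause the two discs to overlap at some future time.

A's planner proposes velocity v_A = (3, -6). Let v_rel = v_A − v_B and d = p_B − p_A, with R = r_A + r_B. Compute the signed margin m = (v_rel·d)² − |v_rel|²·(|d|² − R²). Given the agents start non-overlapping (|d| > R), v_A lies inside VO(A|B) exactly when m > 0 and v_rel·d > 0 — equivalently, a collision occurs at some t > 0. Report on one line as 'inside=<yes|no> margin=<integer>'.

d = (-2, -28),  |d|² = 788;  R = 1+4 = 5,  c = 788−5² = 763
v_rel = (-4, -5),  |v_rel|² = 41;  v_rel·d = (-4)·(-2) + (-5)·(-28) = 148
41·t² − 296·t + 763 = 0  ⇒  m = 148² − 41·763 = -9379
m = -9379 < 0,  v_rel·d = 148 > 0  ⇒  outside

inside=no margin=-9379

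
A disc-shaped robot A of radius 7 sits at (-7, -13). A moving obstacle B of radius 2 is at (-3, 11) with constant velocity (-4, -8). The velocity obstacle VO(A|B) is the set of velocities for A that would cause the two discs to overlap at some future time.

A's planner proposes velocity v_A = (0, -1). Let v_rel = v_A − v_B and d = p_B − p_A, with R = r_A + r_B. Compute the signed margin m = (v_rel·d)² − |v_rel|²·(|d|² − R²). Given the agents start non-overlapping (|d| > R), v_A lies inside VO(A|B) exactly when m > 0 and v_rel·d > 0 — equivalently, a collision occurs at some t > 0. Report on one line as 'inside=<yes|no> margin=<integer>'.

d = (4, 24),  |d|² = 592;  R = 7+2 = 9,  c = 592−9² = 511
v_rel = (4, 7),  |v_rel|² = 65;  v_rel·d = (4)·(4) + (7)·(24) = 184
65·t² − 368·t + 511 = 0  ⇒  m = 184² − 65·511 = 641
m = 641 > 0,  v_rel·d = 184 > 0  ⇒  inside

inside=yes margin=641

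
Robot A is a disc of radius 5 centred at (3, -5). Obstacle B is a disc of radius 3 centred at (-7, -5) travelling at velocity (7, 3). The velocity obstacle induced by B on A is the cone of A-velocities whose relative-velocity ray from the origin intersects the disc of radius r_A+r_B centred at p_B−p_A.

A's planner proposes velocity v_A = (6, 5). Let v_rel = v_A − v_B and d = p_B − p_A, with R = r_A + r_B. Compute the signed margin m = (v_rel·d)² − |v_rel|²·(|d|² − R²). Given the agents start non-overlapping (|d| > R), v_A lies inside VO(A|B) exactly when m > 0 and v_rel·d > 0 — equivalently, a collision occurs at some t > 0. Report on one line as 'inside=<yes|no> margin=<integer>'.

d = (-10, 0),  |d|² = 100;  R = 5+3 = 8,  c = 100−8² = 36
v_rel = (-1, 2),  |v_rel|² = 5;  v_rel·d = (-1)·(-10) + (2)·(0) = 10
5·t² − 20·t + 36 = 0  ⇒  m = 10² − 5·36 = -80
m = -80 < 0,  v_rel·d = 10 > 0  ⇒  outside

inside=no margin=-80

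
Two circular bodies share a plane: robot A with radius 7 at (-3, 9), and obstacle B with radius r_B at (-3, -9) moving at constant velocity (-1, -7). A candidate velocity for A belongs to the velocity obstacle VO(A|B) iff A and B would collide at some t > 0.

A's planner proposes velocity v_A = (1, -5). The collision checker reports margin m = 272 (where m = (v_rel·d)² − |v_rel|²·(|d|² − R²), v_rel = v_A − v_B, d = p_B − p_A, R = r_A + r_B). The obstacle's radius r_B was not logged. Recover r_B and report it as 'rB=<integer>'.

m = 272
d = (0, -18);  v_rel = (2, 2),  |v_rel|² = 8
v_rel×d = (2)·(-18) − (2)·(0) = -36
since m = R²·8 − (-36)²:  R² = (1296 + 272) / 8 = 196
R = √196 = 14  ⇒  r_B = 14 − 7 = 7

rB=7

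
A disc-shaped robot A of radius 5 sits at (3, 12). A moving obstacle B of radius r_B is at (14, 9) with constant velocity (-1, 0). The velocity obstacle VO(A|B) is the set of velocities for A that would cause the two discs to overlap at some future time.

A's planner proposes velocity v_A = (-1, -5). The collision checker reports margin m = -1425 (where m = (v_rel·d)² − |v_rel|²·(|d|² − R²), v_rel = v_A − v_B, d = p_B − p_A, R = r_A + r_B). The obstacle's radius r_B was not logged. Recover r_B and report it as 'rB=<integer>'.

m = -1425
d = (11, -3);  v_rel = (0, -5),  |v_rel|² = 25
v_rel×d = (0)·(-3) − (-5)·(11) = 55
since m = R²·25 − 55²:  R² = (3025 + -1425) / 25 = 64
R = √64 = 8  ⇒  r_B = 8 − 5 = 3

rB=3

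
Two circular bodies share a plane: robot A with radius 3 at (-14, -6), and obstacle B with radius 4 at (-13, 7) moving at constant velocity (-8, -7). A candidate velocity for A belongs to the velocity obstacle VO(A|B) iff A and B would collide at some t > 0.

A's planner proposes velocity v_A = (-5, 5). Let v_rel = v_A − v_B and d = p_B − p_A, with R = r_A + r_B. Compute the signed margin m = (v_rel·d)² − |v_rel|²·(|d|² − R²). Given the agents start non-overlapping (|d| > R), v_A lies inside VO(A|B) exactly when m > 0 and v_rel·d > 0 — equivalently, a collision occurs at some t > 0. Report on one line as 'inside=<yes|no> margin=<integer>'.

d = (1, 13),  |d|² = 170;  R = 3+4 = 7,  c = 170−7² = 121
v_rel = (3, 12),  |v_rel|² = 153;  v_rel·d = (3)·(1) + (12)·(13) = 159
153·t² − 318·t + 121 = 0  ⇒  m = 159² − 153·121 = 6768
m = 6768 > 0,  v_rel·d = 159 > 0  ⇒  inside

inside=yes margin=6768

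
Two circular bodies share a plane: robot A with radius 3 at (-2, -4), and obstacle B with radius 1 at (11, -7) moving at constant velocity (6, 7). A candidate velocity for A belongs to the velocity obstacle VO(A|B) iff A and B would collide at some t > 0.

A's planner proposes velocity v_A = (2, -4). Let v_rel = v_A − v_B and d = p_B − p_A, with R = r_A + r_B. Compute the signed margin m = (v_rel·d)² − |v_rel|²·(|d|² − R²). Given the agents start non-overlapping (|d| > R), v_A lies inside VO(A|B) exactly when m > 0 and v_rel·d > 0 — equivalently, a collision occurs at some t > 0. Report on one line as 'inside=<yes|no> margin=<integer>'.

d = (13, -3),  |d|² = 178;  R = 3+1 = 4,  c = 178−4² = 162
v_rel = (-4, -11),  |v_rel|² = 137;  v_rel·d = (-4)·(13) + (-11)·(-3) = -19
137·t² + 38·t + 162 = 0  ⇒  m = (-19)² − 137·162 = -21833
m = -21833 < 0,  v_rel·d = -19 < 0  ⇒  outside

inside=no margin=-21833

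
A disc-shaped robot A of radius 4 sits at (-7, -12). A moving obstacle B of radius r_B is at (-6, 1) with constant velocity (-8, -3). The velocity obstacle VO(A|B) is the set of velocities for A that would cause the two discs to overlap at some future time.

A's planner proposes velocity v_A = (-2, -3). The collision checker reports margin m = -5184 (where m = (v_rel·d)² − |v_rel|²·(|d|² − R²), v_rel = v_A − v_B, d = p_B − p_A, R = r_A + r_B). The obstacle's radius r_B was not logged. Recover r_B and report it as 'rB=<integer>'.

m = -5184
d = (1, 13);  v_rel = (6, 0),  |v_rel|² = 36
v_rel×d = (6)·(13) − (0)·(1) = 78
since m = R²·36 − 78²:  R² = (6084 + -5184) / 36 = 25
R = √25 = 5  ⇒  r_B = 5 − 4 = 1

rB=1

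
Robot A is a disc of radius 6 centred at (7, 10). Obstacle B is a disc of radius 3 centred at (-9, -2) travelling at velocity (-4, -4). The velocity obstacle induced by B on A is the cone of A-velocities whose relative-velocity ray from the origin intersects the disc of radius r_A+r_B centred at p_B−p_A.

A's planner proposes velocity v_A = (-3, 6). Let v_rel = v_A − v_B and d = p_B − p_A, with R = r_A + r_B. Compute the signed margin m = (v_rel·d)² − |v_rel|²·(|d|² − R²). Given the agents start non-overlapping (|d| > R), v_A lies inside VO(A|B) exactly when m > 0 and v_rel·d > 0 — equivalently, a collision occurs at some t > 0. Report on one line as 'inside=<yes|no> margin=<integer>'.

d = (-16, -12),  |d|² = 400;  R = 6+3 = 9,  c = 400−9² = 319
v_rel = (1, 10),  |v_rel|² = 101;  v_rel·d = (1)·(-16) + (10)·(-12) = -136
101·t² + 272·t + 319 = 0  ⇒  m = (-136)² − 101·319 = -13723
m = -13723 < 0,  v_rel·d = -136 < 0  ⇒  outside

inside=no margin=-13723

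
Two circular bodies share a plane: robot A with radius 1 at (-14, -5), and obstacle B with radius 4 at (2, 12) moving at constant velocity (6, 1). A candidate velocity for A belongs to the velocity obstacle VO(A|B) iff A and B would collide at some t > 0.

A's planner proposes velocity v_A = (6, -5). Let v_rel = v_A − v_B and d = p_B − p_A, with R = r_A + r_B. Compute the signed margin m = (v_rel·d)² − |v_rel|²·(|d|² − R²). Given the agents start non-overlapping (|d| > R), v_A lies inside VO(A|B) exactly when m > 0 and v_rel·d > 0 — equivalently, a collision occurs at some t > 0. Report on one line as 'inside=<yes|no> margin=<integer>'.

d = (16, 17),  |d|² = 545;  R = 1+4 = 5,  c = 545−5² = 520
v_rel = (0, -6),  |v_rel|² = 36;  v_rel·d = (0)·(16) + (-6)·(17) = -102
36·t² + 204·t + 520 = 0  ⇒  m = (-102)² − 36·520 = -8316
m = -8316 < 0,  v_rel·d = -102 < 0  ⇒  outside

inside=no margin=-8316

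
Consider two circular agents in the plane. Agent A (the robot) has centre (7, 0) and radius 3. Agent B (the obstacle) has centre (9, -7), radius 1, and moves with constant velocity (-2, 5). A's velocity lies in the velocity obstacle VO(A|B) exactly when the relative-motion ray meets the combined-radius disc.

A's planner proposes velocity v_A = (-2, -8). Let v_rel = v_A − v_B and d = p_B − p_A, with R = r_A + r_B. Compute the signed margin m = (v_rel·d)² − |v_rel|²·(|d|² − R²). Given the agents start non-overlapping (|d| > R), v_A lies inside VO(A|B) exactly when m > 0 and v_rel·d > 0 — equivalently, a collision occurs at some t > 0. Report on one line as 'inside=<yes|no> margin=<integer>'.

d = (2, -7),  |d|² = 53;  R = 3+1 = 4,  c = 53−4² = 37
v_rel = (0, -13),  |v_rel|² = 169;  v_rel·d = (0)·(2) + (-13)·(-7) = 91
169·t² − 182·t + 37 = 0  ⇒  m = 91² − 169·37 = 2028
m = 2028 > 0,  v_rel·d = 91 > 0  ⇒  inside

inside=yes margin=2028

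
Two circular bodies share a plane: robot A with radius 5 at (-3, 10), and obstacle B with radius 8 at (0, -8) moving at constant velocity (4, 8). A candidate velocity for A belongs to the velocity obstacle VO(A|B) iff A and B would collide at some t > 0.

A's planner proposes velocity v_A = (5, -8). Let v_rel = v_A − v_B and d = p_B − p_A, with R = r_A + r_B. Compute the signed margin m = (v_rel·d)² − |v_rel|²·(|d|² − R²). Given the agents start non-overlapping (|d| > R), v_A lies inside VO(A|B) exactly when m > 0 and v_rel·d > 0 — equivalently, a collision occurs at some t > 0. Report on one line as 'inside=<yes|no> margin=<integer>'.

d = (3, -18),  |d|² = 333;  R = 5+8 = 13,  c = 333−13² = 164
v_rel = (1, -16),  |v_rel|² = 257;  v_rel·d = (1)·(3) + (-16)·(-18) = 291
257·t² − 582·t + 164 = 0  ⇒  m = 291² − 257·164 = 42533
m = 42533 > 0,  v_rel·d = 291 > 0  ⇒  inside

inside=yes margin=42533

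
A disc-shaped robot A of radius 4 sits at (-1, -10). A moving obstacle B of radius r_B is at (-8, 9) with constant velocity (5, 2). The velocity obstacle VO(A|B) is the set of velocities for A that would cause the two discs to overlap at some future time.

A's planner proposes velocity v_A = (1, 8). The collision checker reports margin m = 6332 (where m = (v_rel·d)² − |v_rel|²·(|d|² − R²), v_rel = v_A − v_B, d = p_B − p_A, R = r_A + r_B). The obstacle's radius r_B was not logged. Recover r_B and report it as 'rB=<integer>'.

m = 6332
d = (-7, 19);  v_rel = (-4, 6),  |v_rel|² = 52
v_rel×d = (-4)·(19) − (6)·(-7) = -34
since m = R²·52 − (-34)²:  R² = (1156 + 6332) / 52 = 144
R = √144 = 12  ⇒  r_B = 12 − 4 = 8

rB=8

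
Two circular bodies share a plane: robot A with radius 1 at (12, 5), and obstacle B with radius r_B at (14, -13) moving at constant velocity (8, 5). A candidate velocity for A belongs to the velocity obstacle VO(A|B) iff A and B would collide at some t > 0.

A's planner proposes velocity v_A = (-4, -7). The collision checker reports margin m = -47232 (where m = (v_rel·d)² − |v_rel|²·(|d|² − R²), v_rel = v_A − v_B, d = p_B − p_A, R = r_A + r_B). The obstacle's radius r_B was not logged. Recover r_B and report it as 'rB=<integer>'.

m = -47232
d = (2, -18);  v_rel = (-12, -12),  |v_rel|² = 288
v_rel×d = (-12)·(-18) − (-12)·(2) = 240
since m = R²·288 − 240²:  R² = (57600 + -47232) / 288 = 36
R = √36 = 6  ⇒  r_B = 6 − 1 = 5

rB=5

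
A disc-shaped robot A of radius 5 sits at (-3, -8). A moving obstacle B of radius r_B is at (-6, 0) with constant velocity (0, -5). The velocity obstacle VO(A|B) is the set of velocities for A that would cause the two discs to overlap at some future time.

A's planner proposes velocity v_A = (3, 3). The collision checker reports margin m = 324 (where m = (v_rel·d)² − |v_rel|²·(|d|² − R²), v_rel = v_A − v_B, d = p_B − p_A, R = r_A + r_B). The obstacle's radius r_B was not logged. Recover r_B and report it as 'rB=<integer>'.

m = 324
d = (-3, 8);  v_rel = (3, 8),  |v_rel|² = 73
v_rel×d = (3)·(8) − (8)·(-3) = 48
since m = R²·73 − 48²:  R² = (2304 + 324) / 73 = 36
R = √36 = 6  ⇒  r_B = 6 − 5 = 1

rB=1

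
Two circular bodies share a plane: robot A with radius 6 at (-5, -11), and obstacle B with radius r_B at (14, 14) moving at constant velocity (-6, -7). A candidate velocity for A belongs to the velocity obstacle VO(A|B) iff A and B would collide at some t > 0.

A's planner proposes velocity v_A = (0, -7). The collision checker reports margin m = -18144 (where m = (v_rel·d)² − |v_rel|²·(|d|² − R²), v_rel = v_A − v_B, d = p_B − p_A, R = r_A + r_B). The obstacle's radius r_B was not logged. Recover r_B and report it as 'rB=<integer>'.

m = -18144
d = (19, 25);  v_rel = (6, 0),  |v_rel|² = 36
v_rel×d = (6)·(25) − (0)·(19) = 150
since m = R²·36 − 150²:  R² = (22500 + -18144) / 36 = 121
R = √121 = 11  ⇒  r_B = 11 − 6 = 5

rB=5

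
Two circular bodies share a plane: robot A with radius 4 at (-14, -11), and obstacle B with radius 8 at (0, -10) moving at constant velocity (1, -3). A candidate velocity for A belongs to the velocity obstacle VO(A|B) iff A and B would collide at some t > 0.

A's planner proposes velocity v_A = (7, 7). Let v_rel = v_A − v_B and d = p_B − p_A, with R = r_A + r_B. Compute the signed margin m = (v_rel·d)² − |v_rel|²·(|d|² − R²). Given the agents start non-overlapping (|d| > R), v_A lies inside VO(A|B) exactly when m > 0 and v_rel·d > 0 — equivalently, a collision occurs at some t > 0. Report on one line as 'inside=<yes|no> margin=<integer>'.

d = (14, 1),  |d|² = 197;  R = 4+8 = 12,  c = 197−12² = 53
v_rel = (6, 10),  |v_rel|² = 136;  v_rel·d = (6)·(14) + (10)·(1) = 94
136·t² − 188·t + 53 = 0  ⇒  m = 94² − 136·53 = 1628
m = 1628 > 0,  v_rel·d = 94 > 0  ⇒  inside

inside=yes margin=1628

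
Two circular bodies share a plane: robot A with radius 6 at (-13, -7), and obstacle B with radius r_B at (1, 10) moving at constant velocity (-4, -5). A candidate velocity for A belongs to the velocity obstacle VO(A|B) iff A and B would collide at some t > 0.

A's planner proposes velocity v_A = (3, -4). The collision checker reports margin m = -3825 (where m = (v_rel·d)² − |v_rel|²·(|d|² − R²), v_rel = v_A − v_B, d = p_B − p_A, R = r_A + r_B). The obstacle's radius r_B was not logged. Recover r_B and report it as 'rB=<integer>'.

m = -3825
d = (14, 17);  v_rel = (7, 1),  |v_rel|² = 50
v_rel×d = (7)·(17) − (1)·(14) = 105
since m = R²·50 − 105²:  R² = (11025 + -3825) / 50 = 144
R = √144 = 12  ⇒  r_B = 12 − 6 = 6

rB=6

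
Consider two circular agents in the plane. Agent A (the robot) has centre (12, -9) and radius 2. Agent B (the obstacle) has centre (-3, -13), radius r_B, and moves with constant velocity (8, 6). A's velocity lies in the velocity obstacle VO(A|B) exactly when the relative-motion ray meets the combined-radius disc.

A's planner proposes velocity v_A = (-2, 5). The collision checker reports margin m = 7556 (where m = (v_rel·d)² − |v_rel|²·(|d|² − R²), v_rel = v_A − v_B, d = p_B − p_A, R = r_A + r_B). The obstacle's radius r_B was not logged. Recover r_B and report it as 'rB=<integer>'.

m = 7556
d = (-15, -4);  v_rel = (-10, -1),  |v_rel|² = 101
v_rel×d = (-10)·(-4) − (-1)·(-15) = 25
since m = R²·101 − 25²:  R² = (625 + 7556) / 101 = 81
R = √81 = 9  ⇒  r_B = 9 − 2 = 7

rB=7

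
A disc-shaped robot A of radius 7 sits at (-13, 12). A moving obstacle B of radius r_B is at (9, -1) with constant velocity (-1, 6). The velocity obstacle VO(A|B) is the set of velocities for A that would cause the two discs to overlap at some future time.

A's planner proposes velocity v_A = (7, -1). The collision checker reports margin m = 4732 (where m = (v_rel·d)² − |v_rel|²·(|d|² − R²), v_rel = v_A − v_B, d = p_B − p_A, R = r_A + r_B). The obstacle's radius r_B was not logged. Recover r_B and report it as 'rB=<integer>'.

m = 4732
d = (22, -13);  v_rel = (8, -7),  |v_rel|² = 113
v_rel×d = (8)·(-13) − (-7)·(22) = 50
since m = R²·113 − 50²:  R² = (2500 + 4732) / 113 = 64
R = √64 = 8  ⇒  r_B = 8 − 7 = 1

rB=1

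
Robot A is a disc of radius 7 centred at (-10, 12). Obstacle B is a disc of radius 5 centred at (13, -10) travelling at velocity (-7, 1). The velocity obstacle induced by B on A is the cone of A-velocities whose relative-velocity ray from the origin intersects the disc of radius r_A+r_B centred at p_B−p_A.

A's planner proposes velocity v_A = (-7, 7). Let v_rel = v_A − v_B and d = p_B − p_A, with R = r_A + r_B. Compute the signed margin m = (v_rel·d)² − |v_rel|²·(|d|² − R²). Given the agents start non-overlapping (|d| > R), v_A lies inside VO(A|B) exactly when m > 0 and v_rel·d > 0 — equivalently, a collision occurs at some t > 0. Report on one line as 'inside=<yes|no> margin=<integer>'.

d = (23, -22),  |d|² = 1013;  R = 7+5 = 12,  c = 1013−12² = 869
v_rel = (0, 6),  |v_rel|² = 36;  v_rel·d = (0)·(23) + (6)·(-22) = -132
36·t² + 264·t + 869 = 0  ⇒  m = (-132)² − 36·869 = -13860
m = -13860 < 0,  v_rel·d = -132 < 0  ⇒  outside

inside=no margin=-13860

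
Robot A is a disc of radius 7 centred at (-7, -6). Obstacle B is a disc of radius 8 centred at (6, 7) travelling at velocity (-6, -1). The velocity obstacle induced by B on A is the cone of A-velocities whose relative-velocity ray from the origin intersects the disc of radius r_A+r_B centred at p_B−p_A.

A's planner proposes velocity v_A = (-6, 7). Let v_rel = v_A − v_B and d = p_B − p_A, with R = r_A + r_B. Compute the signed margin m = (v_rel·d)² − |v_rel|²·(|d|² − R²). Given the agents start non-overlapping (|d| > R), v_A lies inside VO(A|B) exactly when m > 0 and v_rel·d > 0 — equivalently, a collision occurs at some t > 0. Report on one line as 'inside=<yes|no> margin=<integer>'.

d = (13, 13),  |d|² = 338;  R = 7+8 = 15,  c = 338−15² = 113
v_rel = (0, 8),  |v_rel|² = 64;  v_rel·d = (0)·(13) + (8)·(13) = 104
64·t² − 208·t + 113 = 0  ⇒  m = 104² − 64·113 = 3584
m = 3584 > 0,  v_rel·d = 104 > 0  ⇒  inside

inside=yes margin=3584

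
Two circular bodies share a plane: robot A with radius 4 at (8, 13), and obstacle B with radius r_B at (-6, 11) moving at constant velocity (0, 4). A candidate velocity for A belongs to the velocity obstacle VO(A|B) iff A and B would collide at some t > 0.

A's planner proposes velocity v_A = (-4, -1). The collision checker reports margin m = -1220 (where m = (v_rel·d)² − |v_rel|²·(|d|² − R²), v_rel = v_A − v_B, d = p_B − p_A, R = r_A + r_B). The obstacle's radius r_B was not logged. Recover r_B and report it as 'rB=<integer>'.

m = -1220
d = (-14, -2);  v_rel = (-4, -5),  |v_rel|² = 41
v_rel×d = (-4)·(-2) − (-5)·(-14) = -62
since m = R²·41 − (-62)²:  R² = (3844 + -1220) / 41 = 64
R = √64 = 8  ⇒  r_B = 8 − 4 = 4

rB=4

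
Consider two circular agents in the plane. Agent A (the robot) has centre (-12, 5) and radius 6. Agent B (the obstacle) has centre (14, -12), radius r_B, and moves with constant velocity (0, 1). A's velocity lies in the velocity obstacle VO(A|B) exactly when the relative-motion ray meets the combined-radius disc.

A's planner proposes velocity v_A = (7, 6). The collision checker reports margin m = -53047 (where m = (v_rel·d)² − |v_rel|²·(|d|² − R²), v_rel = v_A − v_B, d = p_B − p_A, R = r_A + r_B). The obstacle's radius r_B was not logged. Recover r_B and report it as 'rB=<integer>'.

m = -53047
d = (26, -17);  v_rel = (7, 5),  |v_rel|² = 74
v_rel×d = (7)·(-17) − (5)·(26) = -249
since m = R²·74 − (-249)²:  R² = (62001 + -53047) / 74 = 121
R = √121 = 11  ⇒  r_B = 11 − 6 = 5

rB=5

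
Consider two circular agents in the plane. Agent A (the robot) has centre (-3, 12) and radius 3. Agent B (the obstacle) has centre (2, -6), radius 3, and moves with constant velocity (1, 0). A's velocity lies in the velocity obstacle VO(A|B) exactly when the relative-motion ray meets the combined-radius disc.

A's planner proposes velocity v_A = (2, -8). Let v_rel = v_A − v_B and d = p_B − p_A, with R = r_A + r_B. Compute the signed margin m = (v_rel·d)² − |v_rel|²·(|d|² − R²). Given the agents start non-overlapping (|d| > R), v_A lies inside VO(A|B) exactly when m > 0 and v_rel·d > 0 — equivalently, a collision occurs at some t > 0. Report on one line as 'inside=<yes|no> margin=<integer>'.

d = (5, -18),  |d|² = 349;  R = 3+3 = 6,  c = 349−6² = 313
v_rel = (1, -8),  |v_rel|² = 65;  v_rel·d = (1)·(5) + (-8)·(-18) = 149
65·t² − 298·t + 313 = 0  ⇒  m = 149² − 65·313 = 1856
m = 1856 > 0,  v_rel·d = 149 > 0  ⇒  inside

inside=yes margin=1856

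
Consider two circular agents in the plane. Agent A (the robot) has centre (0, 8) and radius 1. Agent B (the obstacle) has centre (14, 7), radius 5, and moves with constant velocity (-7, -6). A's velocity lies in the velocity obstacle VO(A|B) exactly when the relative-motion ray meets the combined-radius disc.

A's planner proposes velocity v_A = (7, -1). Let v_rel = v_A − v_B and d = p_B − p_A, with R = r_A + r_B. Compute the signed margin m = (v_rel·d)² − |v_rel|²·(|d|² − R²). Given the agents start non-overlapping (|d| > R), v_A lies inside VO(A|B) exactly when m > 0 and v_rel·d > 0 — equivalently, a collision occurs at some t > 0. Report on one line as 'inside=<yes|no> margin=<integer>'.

d = (14, -1),  |d|² = 197;  R = 1+5 = 6,  c = 197−6² = 161
v_rel = (14, 5),  |v_rel|² = 221;  v_rel·d = (14)·(14) + (5)·(-1) = 191
221·t² − 382·t + 161 = 0  ⇒  m = 191² − 221·161 = 900
m = 900 > 0,  v_rel·d = 191 > 0  ⇒  inside

inside=yes margin=900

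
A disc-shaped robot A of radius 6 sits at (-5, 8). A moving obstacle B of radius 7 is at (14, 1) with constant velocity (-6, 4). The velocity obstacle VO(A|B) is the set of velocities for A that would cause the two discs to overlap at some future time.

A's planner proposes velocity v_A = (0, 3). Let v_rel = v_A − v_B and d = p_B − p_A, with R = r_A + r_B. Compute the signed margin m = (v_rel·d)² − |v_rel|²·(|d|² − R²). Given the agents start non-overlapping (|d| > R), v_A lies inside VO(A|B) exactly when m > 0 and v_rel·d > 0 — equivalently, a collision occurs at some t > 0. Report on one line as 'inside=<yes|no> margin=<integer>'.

d = (19, -7),  |d|² = 410;  R = 6+7 = 13,  c = 410−13² = 241
v_rel = (6, -1),  |v_rel|² = 37;  v_rel·d = (6)·(19) + (-1)·(-7) = 121
37·t² − 242·t + 241 = 0  ⇒  m = 121² − 37·241 = 5724
m = 5724 > 0,  v_rel·d = 121 > 0  ⇒  inside

inside=yes margin=5724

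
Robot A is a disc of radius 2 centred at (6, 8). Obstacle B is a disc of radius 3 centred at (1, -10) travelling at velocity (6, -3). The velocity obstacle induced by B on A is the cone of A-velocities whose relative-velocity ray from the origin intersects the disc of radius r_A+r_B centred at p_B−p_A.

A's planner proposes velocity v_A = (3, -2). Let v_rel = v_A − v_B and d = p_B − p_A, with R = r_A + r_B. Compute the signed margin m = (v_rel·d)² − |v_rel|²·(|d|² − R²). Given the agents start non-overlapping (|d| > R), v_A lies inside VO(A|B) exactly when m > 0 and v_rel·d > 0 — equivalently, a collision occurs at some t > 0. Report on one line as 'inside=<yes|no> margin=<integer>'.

d = (-5, -18),  |d|² = 349;  R = 2+3 = 5,  c = 349−5² = 324
v_rel = (-3, 1),  |v_rel|² = 10;  v_rel·d = (-3)·(-5) + (1)·(-18) = -3
10·t² + 6·t + 324 = 0  ⇒  m = (-3)² − 10·324 = -3231
m = -3231 < 0,  v_rel·d = -3 < 0  ⇒  outside

inside=no margin=-3231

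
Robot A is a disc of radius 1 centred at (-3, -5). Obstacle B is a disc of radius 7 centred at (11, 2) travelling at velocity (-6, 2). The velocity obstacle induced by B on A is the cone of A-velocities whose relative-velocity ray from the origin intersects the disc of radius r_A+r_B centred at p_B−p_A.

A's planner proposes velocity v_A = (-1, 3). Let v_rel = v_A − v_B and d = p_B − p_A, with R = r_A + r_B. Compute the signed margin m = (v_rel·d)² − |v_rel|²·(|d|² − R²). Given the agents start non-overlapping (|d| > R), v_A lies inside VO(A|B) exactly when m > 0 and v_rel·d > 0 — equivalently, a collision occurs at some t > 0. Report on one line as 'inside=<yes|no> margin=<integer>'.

d = (14, 7),  |d|² = 245;  R = 1+7 = 8,  c = 245−8² = 181
v_rel = (5, 1),  |v_rel|² = 26;  v_rel·d = (5)·(14) + (1)·(7) = 77
26·t² − 154·t + 181 = 0  ⇒  m = 77² − 26·181 = 1223
m = 1223 > 0,  v_rel·d = 77 > 0  ⇒  inside

inside=yes margin=1223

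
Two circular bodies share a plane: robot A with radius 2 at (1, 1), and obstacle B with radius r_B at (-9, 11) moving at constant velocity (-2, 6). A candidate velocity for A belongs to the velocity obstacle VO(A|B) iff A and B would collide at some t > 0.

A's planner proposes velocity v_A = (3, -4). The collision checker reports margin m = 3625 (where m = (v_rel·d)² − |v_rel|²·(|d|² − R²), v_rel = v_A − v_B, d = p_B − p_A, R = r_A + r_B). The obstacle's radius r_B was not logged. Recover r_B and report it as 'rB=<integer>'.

m = 3625
d = (-10, 10);  v_rel = (5, -10),  |v_rel|² = 125
v_rel×d = (5)·(10) − (-10)·(-10) = -50
since m = R²·125 − (-50)²:  R² = (2500 + 3625) / 125 = 49
R = √49 = 7  ⇒  r_B = 7 − 2 = 5

rB=5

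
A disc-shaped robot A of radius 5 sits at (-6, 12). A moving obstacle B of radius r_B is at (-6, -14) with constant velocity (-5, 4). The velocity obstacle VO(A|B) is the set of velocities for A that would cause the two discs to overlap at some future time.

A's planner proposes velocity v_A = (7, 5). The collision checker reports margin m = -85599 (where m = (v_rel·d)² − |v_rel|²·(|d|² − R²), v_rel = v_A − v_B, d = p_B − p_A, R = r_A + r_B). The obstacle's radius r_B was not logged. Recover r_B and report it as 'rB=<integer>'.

m = -85599
d = (0, -26);  v_rel = (12, 1),  |v_rel|² = 145
v_rel×d = (12)·(-26) − (1)·(0) = -312
since m = R²·145 − (-312)²:  R² = (97344 + -85599) / 145 = 81
R = √81 = 9  ⇒  r_B = 9 − 5 = 4

rB=4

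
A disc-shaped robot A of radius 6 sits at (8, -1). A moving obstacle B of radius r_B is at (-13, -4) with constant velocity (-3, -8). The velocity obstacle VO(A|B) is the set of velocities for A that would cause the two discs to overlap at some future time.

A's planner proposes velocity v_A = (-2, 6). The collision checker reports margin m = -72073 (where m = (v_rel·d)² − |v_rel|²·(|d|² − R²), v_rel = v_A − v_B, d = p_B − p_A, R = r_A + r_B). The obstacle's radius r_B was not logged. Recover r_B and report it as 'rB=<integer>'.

m = -72073
d = (-21, -3);  v_rel = (1, 14),  |v_rel|² = 197
v_rel×d = (1)·(-3) − (14)·(-21) = 291
since m = R²·197 − 291²:  R² = (84681 + -72073) / 197 = 64
R = √64 = 8  ⇒  r_B = 8 − 6 = 2

rB=2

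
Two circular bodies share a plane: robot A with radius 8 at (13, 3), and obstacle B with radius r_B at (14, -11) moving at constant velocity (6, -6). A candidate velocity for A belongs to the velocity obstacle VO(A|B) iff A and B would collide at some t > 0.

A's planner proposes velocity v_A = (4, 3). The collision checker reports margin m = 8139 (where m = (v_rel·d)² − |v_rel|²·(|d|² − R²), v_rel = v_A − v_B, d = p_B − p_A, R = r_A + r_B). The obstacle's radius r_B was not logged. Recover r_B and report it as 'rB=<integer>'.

m = 8139
d = (1, -14);  v_rel = (-2, 9),  |v_rel|² = 85
v_rel×d = (-2)·(-14) − (9)·(1) = 19
since m = R²·85 − 19²:  R² = (361 + 8139) / 85 = 100
R = √100 = 10  ⇒  r_B = 10 − 8 = 2

rB=2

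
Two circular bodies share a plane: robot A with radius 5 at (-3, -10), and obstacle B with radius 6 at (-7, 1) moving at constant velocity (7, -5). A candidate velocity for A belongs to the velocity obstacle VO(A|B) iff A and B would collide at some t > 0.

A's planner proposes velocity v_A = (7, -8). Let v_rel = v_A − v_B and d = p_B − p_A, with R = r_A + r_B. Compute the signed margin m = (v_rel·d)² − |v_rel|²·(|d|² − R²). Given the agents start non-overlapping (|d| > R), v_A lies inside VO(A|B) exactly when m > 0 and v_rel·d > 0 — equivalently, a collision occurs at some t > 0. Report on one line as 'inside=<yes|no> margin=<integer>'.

d = (-4, 11),  |d|² = 137;  R = 5+6 = 11,  c = 137−11² = 16
v_rel = (0, -3),  |v_rel|² = 9;  v_rel·d = (0)·(-4) + (-3)·(11) = -33
9·t² + 66·t + 16 = 0  ⇒  m = (-33)² − 9·16 = 945
m = 945 > 0,  v_rel·d = -33 < 0  ⇒  outside

inside=no margin=945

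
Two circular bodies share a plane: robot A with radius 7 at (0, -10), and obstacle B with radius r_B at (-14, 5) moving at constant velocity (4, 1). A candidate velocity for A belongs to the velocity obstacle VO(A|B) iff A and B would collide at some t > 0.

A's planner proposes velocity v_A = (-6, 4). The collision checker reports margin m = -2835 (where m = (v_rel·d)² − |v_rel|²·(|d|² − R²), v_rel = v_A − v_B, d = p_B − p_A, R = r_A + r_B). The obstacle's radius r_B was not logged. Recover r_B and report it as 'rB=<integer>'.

m = -2835
d = (-14, 15);  v_rel = (-10, 3),  |v_rel|² = 109
v_rel×d = (-10)·(15) − (3)·(-14) = -108
since m = R²·109 − (-108)²:  R² = (11664 + -2835) / 109 = 81
R = √81 = 9  ⇒  r_B = 9 − 7 = 2

rB=2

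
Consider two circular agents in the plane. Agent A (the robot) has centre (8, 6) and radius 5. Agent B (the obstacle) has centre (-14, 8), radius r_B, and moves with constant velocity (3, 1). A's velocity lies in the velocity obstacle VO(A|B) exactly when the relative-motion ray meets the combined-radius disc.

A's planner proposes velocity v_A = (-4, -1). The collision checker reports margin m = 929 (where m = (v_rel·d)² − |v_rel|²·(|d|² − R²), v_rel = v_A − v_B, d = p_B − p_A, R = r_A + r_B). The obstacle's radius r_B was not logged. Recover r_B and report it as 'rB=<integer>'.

m = 929
d = (-22, 2);  v_rel = (-7, -2),  |v_rel|² = 53
v_rel×d = (-7)·(2) − (-2)·(-22) = -58
since m = R²·53 − (-58)²:  R² = (3364 + 929) / 53 = 81
R = √81 = 9  ⇒  r_B = 9 − 5 = 4

rB=4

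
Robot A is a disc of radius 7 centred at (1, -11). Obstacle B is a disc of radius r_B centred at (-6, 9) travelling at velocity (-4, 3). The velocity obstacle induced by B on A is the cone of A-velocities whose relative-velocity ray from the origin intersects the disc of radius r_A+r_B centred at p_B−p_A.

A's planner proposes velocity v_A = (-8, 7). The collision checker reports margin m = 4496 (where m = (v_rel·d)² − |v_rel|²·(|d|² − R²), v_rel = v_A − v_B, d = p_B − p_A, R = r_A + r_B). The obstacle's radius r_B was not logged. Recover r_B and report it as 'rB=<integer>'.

m = 4496
d = (-7, 20);  v_rel = (-4, 4),  |v_rel|² = 32
v_rel×d = (-4)·(20) − (4)·(-7) = -52
since m = R²·32 − (-52)²:  R² = (2704 + 4496) / 32 = 225
R = √225 = 15  ⇒  r_B = 15 − 7 = 8

rB=8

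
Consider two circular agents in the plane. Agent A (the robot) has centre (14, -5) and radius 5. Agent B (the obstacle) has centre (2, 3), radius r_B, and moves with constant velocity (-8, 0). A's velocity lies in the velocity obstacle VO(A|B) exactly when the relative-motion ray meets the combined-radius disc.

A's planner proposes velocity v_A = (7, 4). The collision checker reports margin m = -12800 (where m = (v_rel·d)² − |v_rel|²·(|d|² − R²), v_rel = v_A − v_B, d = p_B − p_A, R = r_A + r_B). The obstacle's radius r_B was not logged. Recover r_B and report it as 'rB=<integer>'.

m = -12800
d = (-12, 8);  v_rel = (15, 4),  |v_rel|² = 241
v_rel×d = (15)·(8) − (4)·(-12) = 168
since m = R²·241 − 168²:  R² = (28224 + -12800) / 241 = 64
R = √64 = 8  ⇒  r_B = 8 − 5 = 3

rB=3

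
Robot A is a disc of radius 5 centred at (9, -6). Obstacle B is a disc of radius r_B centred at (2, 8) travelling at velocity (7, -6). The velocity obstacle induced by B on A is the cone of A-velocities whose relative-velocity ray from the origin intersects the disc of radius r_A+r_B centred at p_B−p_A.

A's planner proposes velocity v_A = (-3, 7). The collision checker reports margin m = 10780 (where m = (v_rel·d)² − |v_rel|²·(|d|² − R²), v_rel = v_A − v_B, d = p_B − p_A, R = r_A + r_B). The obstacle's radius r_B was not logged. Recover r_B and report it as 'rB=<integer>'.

m = 10780
d = (-7, 14);  v_rel = (-10, 13),  |v_rel|² = 269
v_rel×d = (-10)·(14) − (13)·(-7) = -49
since m = R²·269 − (-49)²:  R² = (2401 + 10780) / 269 = 49
R = √49 = 7  ⇒  r_B = 7 − 5 = 2

rB=2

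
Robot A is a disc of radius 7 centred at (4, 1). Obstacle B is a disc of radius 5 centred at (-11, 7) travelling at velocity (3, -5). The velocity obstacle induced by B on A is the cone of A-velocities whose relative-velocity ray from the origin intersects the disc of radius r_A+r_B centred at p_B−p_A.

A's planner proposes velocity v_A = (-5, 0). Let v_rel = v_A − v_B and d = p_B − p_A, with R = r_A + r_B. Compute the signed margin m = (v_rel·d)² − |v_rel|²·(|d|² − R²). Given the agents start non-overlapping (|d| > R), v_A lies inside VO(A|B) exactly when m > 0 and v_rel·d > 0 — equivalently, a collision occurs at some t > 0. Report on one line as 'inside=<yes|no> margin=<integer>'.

d = (-15, 6),  |d|² = 261;  R = 7+5 = 12,  c = 261−12² = 117
v_rel = (-8, 5),  |v_rel|² = 89;  v_rel·d = (-8)·(-15) + (5)·(6) = 150
89·t² − 300·t + 117 = 0  ⇒  m = 150² − 89·117 = 12087
m = 12087 > 0,  v_rel·d = 150 > 0  ⇒  inside

inside=yes margin=12087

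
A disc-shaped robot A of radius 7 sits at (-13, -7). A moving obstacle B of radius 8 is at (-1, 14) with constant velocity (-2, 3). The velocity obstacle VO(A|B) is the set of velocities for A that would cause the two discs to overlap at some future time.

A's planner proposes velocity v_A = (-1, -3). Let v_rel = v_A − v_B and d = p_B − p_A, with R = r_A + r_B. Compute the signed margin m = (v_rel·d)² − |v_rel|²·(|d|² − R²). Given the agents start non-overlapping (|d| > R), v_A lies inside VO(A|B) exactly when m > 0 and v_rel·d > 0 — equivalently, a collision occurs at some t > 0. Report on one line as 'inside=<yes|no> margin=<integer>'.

d = (12, 21),  |d|² = 585;  R = 7+8 = 15,  c = 585−15² = 360
v_rel = (1, -6),  |v_rel|² = 37;  v_rel·d = (1)·(12) + (-6)·(21) = -114
37·t² + 228·t + 360 = 0  ⇒  m = (-114)² − 37·360 = -324
m = -324 < 0,  v_rel·d = -114 < 0  ⇒  outside

inside=no margin=-324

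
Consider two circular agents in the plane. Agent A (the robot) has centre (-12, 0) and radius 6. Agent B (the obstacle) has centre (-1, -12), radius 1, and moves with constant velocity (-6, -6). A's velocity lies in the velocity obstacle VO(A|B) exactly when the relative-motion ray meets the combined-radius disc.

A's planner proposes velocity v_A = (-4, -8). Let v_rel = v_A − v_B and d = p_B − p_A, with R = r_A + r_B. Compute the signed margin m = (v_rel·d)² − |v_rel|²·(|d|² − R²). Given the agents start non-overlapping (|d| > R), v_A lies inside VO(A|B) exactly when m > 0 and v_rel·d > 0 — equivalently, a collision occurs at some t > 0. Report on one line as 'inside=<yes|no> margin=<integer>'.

d = (11, -12),  |d|² = 265;  R = 6+1 = 7,  c = 265−7² = 216
v_rel = (2, -2),  |v_rel|² = 8;  v_rel·d = (2)·(11) + (-2)·(-12) = 46
8·t² − 92·t + 216 = 0  ⇒  m = 46² − 8·216 = 388
m = 388 > 0,  v_rel·d = 46 > 0  ⇒  inside

inside=yes margin=388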